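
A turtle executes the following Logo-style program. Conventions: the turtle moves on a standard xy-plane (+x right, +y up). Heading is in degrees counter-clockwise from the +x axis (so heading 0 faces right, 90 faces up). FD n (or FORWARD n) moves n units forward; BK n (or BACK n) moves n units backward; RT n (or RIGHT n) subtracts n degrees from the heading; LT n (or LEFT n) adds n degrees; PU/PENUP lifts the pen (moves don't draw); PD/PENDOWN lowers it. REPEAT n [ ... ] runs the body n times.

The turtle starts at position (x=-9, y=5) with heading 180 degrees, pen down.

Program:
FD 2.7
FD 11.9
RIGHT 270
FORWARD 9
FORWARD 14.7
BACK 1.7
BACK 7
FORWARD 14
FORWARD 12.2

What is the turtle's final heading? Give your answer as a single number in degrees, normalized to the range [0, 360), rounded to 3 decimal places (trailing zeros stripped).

Executing turtle program step by step:
Start: pos=(-9,5), heading=180, pen down
FD 2.7: (-9,5) -> (-11.7,5) [heading=180, draw]
FD 11.9: (-11.7,5) -> (-23.6,5) [heading=180, draw]
RT 270: heading 180 -> 270
FD 9: (-23.6,5) -> (-23.6,-4) [heading=270, draw]
FD 14.7: (-23.6,-4) -> (-23.6,-18.7) [heading=270, draw]
BK 1.7: (-23.6,-18.7) -> (-23.6,-17) [heading=270, draw]
BK 7: (-23.6,-17) -> (-23.6,-10) [heading=270, draw]
FD 14: (-23.6,-10) -> (-23.6,-24) [heading=270, draw]
FD 12.2: (-23.6,-24) -> (-23.6,-36.2) [heading=270, draw]
Final: pos=(-23.6,-36.2), heading=270, 8 segment(s) drawn

Answer: 270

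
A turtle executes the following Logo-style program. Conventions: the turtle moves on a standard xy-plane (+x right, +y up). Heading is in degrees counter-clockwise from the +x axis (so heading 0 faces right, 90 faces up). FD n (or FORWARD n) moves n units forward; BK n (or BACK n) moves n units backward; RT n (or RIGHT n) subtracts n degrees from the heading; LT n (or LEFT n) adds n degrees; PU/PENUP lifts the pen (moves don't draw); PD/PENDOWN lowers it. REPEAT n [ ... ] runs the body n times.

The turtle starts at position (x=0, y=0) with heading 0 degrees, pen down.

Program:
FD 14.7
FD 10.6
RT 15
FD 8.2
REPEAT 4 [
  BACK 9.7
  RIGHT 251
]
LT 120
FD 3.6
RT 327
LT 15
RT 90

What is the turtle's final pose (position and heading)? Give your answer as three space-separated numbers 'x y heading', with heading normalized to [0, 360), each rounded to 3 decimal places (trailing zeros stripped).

Answer: 23.367 1.648 139

Derivation:
Executing turtle program step by step:
Start: pos=(0,0), heading=0, pen down
FD 14.7: (0,0) -> (14.7,0) [heading=0, draw]
FD 10.6: (14.7,0) -> (25.3,0) [heading=0, draw]
RT 15: heading 0 -> 345
FD 8.2: (25.3,0) -> (33.221,-2.122) [heading=345, draw]
REPEAT 4 [
  -- iteration 1/4 --
  BK 9.7: (33.221,-2.122) -> (23.851,0.388) [heading=345, draw]
  RT 251: heading 345 -> 94
  -- iteration 2/4 --
  BK 9.7: (23.851,0.388) -> (24.528,-9.288) [heading=94, draw]
  RT 251: heading 94 -> 203
  -- iteration 3/4 --
  BK 9.7: (24.528,-9.288) -> (33.457,-5.498) [heading=203, draw]
  RT 251: heading 203 -> 312
  -- iteration 4/4 --
  BK 9.7: (33.457,-5.498) -> (26.966,1.71) [heading=312, draw]
  RT 251: heading 312 -> 61
]
LT 120: heading 61 -> 181
FD 3.6: (26.966,1.71) -> (23.367,1.648) [heading=181, draw]
RT 327: heading 181 -> 214
LT 15: heading 214 -> 229
RT 90: heading 229 -> 139
Final: pos=(23.367,1.648), heading=139, 8 segment(s) drawn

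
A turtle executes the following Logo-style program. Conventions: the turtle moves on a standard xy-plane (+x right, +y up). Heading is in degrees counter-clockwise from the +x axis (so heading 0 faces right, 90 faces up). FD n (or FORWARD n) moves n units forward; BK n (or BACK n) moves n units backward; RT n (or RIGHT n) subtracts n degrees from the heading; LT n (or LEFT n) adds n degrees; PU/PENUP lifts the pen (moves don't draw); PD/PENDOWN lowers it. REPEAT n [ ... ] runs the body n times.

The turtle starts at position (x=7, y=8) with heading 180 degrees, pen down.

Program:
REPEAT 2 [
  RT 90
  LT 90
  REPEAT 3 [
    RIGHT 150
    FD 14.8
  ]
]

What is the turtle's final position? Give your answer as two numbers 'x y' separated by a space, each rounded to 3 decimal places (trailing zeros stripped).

Answer: 21.8 11.966

Derivation:
Executing turtle program step by step:
Start: pos=(7,8), heading=180, pen down
REPEAT 2 [
  -- iteration 1/2 --
  RT 90: heading 180 -> 90
  LT 90: heading 90 -> 180
  REPEAT 3 [
    -- iteration 1/3 --
    RT 150: heading 180 -> 30
    FD 14.8: (7,8) -> (19.817,15.4) [heading=30, draw]
    -- iteration 2/3 --
    RT 150: heading 30 -> 240
    FD 14.8: (19.817,15.4) -> (12.417,2.583) [heading=240, draw]
    -- iteration 3/3 --
    RT 150: heading 240 -> 90
    FD 14.8: (12.417,2.583) -> (12.417,17.383) [heading=90, draw]
  ]
  -- iteration 2/2 --
  RT 90: heading 90 -> 0
  LT 90: heading 0 -> 90
  REPEAT 3 [
    -- iteration 1/3 --
    RT 150: heading 90 -> 300
    FD 14.8: (12.417,17.383) -> (19.817,4.566) [heading=300, draw]
    -- iteration 2/3 --
    RT 150: heading 300 -> 150
    FD 14.8: (19.817,4.566) -> (7,11.966) [heading=150, draw]
    -- iteration 3/3 --
    RT 150: heading 150 -> 0
    FD 14.8: (7,11.966) -> (21.8,11.966) [heading=0, draw]
  ]
]
Final: pos=(21.8,11.966), heading=0, 6 segment(s) drawn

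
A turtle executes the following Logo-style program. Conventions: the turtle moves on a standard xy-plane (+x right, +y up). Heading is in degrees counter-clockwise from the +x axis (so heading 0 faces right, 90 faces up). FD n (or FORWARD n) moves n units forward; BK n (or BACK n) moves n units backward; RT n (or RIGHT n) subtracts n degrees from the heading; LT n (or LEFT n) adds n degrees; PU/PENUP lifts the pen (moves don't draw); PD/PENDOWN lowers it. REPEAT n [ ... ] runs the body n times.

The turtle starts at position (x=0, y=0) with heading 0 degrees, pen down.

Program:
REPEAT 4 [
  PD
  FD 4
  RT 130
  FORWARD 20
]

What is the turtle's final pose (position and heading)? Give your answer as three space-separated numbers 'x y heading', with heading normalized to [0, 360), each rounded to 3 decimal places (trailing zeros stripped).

Answer: -13.604 -13.59 200

Derivation:
Executing turtle program step by step:
Start: pos=(0,0), heading=0, pen down
REPEAT 4 [
  -- iteration 1/4 --
  PD: pen down
  FD 4: (0,0) -> (4,0) [heading=0, draw]
  RT 130: heading 0 -> 230
  FD 20: (4,0) -> (-8.856,-15.321) [heading=230, draw]
  -- iteration 2/4 --
  PD: pen down
  FD 4: (-8.856,-15.321) -> (-11.427,-18.385) [heading=230, draw]
  RT 130: heading 230 -> 100
  FD 20: (-11.427,-18.385) -> (-14.9,1.311) [heading=100, draw]
  -- iteration 3/4 --
  PD: pen down
  FD 4: (-14.9,1.311) -> (-15.594,5.25) [heading=100, draw]
  RT 130: heading 100 -> 330
  FD 20: (-15.594,5.25) -> (1.726,-4.75) [heading=330, draw]
  -- iteration 4/4 --
  PD: pen down
  FD 4: (1.726,-4.75) -> (5.19,-6.75) [heading=330, draw]
  RT 130: heading 330 -> 200
  FD 20: (5.19,-6.75) -> (-13.604,-13.59) [heading=200, draw]
]
Final: pos=(-13.604,-13.59), heading=200, 8 segment(s) drawn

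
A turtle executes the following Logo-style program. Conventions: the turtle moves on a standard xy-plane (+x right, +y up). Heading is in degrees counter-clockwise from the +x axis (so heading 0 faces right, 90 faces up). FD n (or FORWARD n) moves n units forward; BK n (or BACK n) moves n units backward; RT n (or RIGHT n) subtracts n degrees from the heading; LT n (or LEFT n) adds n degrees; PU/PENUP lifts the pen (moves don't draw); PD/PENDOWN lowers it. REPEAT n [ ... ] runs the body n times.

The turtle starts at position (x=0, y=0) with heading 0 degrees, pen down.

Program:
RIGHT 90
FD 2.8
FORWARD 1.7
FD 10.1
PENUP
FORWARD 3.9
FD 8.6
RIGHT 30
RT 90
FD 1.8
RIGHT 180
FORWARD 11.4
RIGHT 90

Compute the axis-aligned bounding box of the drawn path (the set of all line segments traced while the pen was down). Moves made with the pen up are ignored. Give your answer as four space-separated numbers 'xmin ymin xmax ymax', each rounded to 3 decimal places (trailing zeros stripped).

Executing turtle program step by step:
Start: pos=(0,0), heading=0, pen down
RT 90: heading 0 -> 270
FD 2.8: (0,0) -> (0,-2.8) [heading=270, draw]
FD 1.7: (0,-2.8) -> (0,-4.5) [heading=270, draw]
FD 10.1: (0,-4.5) -> (0,-14.6) [heading=270, draw]
PU: pen up
FD 3.9: (0,-14.6) -> (0,-18.5) [heading=270, move]
FD 8.6: (0,-18.5) -> (0,-27.1) [heading=270, move]
RT 30: heading 270 -> 240
RT 90: heading 240 -> 150
FD 1.8: (0,-27.1) -> (-1.559,-26.2) [heading=150, move]
RT 180: heading 150 -> 330
FD 11.4: (-1.559,-26.2) -> (8.314,-31.9) [heading=330, move]
RT 90: heading 330 -> 240
Final: pos=(8.314,-31.9), heading=240, 3 segment(s) drawn

Segment endpoints: x in {0, 0, 0, 0}, y in {-14.6, -4.5, -2.8, 0}
xmin=0, ymin=-14.6, xmax=0, ymax=0

Answer: 0 -14.6 0 0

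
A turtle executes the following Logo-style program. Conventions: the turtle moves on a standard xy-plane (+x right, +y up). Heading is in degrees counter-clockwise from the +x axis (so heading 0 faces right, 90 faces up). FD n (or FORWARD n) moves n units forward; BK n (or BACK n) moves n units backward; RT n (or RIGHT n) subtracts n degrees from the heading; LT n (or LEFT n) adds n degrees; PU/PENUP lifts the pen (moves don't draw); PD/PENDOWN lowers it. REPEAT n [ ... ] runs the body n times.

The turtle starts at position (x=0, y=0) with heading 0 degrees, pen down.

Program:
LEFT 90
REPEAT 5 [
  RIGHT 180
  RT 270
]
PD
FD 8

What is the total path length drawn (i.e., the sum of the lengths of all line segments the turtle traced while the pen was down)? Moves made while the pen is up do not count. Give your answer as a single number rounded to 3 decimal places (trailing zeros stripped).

Answer: 8

Derivation:
Executing turtle program step by step:
Start: pos=(0,0), heading=0, pen down
LT 90: heading 0 -> 90
REPEAT 5 [
  -- iteration 1/5 --
  RT 180: heading 90 -> 270
  RT 270: heading 270 -> 0
  -- iteration 2/5 --
  RT 180: heading 0 -> 180
  RT 270: heading 180 -> 270
  -- iteration 3/5 --
  RT 180: heading 270 -> 90
  RT 270: heading 90 -> 180
  -- iteration 4/5 --
  RT 180: heading 180 -> 0
  RT 270: heading 0 -> 90
  -- iteration 5/5 --
  RT 180: heading 90 -> 270
  RT 270: heading 270 -> 0
]
PD: pen down
FD 8: (0,0) -> (8,0) [heading=0, draw]
Final: pos=(8,0), heading=0, 1 segment(s) drawn

Segment lengths:
  seg 1: (0,0) -> (8,0), length = 8
Total = 8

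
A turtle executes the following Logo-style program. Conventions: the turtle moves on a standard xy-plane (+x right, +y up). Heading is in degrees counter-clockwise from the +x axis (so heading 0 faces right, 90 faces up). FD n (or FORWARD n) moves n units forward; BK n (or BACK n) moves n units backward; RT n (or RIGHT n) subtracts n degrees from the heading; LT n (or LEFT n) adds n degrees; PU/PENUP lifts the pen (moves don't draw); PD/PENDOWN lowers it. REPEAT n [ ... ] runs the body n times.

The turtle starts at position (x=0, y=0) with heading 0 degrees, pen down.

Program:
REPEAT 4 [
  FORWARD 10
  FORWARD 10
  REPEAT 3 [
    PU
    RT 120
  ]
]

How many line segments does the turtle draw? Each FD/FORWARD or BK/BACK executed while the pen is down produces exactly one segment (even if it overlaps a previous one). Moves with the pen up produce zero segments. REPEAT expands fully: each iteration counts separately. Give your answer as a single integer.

Answer: 2

Derivation:
Executing turtle program step by step:
Start: pos=(0,0), heading=0, pen down
REPEAT 4 [
  -- iteration 1/4 --
  FD 10: (0,0) -> (10,0) [heading=0, draw]
  FD 10: (10,0) -> (20,0) [heading=0, draw]
  REPEAT 3 [
    -- iteration 1/3 --
    PU: pen up
    RT 120: heading 0 -> 240
    -- iteration 2/3 --
    PU: pen up
    RT 120: heading 240 -> 120
    -- iteration 3/3 --
    PU: pen up
    RT 120: heading 120 -> 0
  ]
  -- iteration 2/4 --
  FD 10: (20,0) -> (30,0) [heading=0, move]
  FD 10: (30,0) -> (40,0) [heading=0, move]
  REPEAT 3 [
    -- iteration 1/3 --
    PU: pen up
    RT 120: heading 0 -> 240
    -- iteration 2/3 --
    PU: pen up
    RT 120: heading 240 -> 120
    -- iteration 3/3 --
    PU: pen up
    RT 120: heading 120 -> 0
  ]
  -- iteration 3/4 --
  FD 10: (40,0) -> (50,0) [heading=0, move]
  FD 10: (50,0) -> (60,0) [heading=0, move]
  REPEAT 3 [
    -- iteration 1/3 --
    PU: pen up
    RT 120: heading 0 -> 240
    -- iteration 2/3 --
    PU: pen up
    RT 120: heading 240 -> 120
    -- iteration 3/3 --
    PU: pen up
    RT 120: heading 120 -> 0
  ]
  -- iteration 4/4 --
  FD 10: (60,0) -> (70,0) [heading=0, move]
  FD 10: (70,0) -> (80,0) [heading=0, move]
  REPEAT 3 [
    -- iteration 1/3 --
    PU: pen up
    RT 120: heading 0 -> 240
    -- iteration 2/3 --
    PU: pen up
    RT 120: heading 240 -> 120
    -- iteration 3/3 --
    PU: pen up
    RT 120: heading 120 -> 0
  ]
]
Final: pos=(80,0), heading=0, 2 segment(s) drawn
Segments drawn: 2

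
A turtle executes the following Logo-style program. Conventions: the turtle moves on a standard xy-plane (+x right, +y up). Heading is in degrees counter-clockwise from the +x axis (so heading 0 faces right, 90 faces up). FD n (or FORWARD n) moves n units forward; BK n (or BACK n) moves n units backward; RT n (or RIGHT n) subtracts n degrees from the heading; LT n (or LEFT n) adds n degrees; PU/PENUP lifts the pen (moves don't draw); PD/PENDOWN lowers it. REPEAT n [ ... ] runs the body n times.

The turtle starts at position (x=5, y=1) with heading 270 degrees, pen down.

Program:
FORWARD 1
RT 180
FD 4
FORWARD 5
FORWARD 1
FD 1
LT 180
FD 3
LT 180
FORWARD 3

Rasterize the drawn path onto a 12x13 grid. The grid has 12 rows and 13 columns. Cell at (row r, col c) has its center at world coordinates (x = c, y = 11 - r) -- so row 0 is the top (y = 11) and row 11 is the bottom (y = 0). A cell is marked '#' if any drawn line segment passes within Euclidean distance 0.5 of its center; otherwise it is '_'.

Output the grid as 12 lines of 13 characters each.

Answer: _____#_______
_____#_______
_____#_______
_____#_______
_____#_______
_____#_______
_____#_______
_____#_______
_____#_______
_____#_______
_____#_______
_____#_______

Derivation:
Segment 0: (5,1) -> (5,0)
Segment 1: (5,0) -> (5,4)
Segment 2: (5,4) -> (5,9)
Segment 3: (5,9) -> (5,10)
Segment 4: (5,10) -> (5,11)
Segment 5: (5,11) -> (5,8)
Segment 6: (5,8) -> (5,11)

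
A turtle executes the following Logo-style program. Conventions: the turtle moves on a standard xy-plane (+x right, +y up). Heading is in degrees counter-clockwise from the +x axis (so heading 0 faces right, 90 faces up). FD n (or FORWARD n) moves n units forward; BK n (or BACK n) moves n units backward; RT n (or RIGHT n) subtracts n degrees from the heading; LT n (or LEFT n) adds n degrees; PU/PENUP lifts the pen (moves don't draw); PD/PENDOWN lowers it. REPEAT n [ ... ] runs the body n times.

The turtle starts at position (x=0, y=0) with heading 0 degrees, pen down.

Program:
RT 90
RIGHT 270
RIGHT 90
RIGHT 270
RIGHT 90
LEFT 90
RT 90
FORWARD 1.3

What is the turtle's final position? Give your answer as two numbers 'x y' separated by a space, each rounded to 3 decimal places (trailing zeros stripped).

Answer: 0 -1.3

Derivation:
Executing turtle program step by step:
Start: pos=(0,0), heading=0, pen down
RT 90: heading 0 -> 270
RT 270: heading 270 -> 0
RT 90: heading 0 -> 270
RT 270: heading 270 -> 0
RT 90: heading 0 -> 270
LT 90: heading 270 -> 0
RT 90: heading 0 -> 270
FD 1.3: (0,0) -> (0,-1.3) [heading=270, draw]
Final: pos=(0,-1.3), heading=270, 1 segment(s) drawn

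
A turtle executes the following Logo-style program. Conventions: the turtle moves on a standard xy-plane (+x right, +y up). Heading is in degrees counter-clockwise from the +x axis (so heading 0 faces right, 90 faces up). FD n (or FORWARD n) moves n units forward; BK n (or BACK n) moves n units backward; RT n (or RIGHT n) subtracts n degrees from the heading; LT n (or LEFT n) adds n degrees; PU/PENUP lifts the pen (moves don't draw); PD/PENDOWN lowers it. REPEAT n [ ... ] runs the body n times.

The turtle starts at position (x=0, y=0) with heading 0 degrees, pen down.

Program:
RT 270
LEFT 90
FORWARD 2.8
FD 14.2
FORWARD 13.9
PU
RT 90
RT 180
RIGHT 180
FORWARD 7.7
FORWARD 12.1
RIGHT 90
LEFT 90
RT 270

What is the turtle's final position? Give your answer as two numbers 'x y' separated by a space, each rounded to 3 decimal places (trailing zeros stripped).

Executing turtle program step by step:
Start: pos=(0,0), heading=0, pen down
RT 270: heading 0 -> 90
LT 90: heading 90 -> 180
FD 2.8: (0,0) -> (-2.8,0) [heading=180, draw]
FD 14.2: (-2.8,0) -> (-17,0) [heading=180, draw]
FD 13.9: (-17,0) -> (-30.9,0) [heading=180, draw]
PU: pen up
RT 90: heading 180 -> 90
RT 180: heading 90 -> 270
RT 180: heading 270 -> 90
FD 7.7: (-30.9,0) -> (-30.9,7.7) [heading=90, move]
FD 12.1: (-30.9,7.7) -> (-30.9,19.8) [heading=90, move]
RT 90: heading 90 -> 0
LT 90: heading 0 -> 90
RT 270: heading 90 -> 180
Final: pos=(-30.9,19.8), heading=180, 3 segment(s) drawn

Answer: -30.9 19.8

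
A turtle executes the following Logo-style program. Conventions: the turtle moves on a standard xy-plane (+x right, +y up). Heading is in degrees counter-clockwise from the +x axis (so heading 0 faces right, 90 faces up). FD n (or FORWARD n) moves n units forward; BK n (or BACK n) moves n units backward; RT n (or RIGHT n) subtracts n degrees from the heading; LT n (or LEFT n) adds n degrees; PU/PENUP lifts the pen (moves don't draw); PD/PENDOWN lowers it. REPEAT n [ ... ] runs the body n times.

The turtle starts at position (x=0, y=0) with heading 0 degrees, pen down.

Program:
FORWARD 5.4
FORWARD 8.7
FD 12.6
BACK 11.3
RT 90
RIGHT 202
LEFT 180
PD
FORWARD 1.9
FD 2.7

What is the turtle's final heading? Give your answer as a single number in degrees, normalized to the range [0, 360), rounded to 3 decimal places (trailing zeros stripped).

Answer: 248

Derivation:
Executing turtle program step by step:
Start: pos=(0,0), heading=0, pen down
FD 5.4: (0,0) -> (5.4,0) [heading=0, draw]
FD 8.7: (5.4,0) -> (14.1,0) [heading=0, draw]
FD 12.6: (14.1,0) -> (26.7,0) [heading=0, draw]
BK 11.3: (26.7,0) -> (15.4,0) [heading=0, draw]
RT 90: heading 0 -> 270
RT 202: heading 270 -> 68
LT 180: heading 68 -> 248
PD: pen down
FD 1.9: (15.4,0) -> (14.688,-1.762) [heading=248, draw]
FD 2.7: (14.688,-1.762) -> (13.677,-4.265) [heading=248, draw]
Final: pos=(13.677,-4.265), heading=248, 6 segment(s) drawn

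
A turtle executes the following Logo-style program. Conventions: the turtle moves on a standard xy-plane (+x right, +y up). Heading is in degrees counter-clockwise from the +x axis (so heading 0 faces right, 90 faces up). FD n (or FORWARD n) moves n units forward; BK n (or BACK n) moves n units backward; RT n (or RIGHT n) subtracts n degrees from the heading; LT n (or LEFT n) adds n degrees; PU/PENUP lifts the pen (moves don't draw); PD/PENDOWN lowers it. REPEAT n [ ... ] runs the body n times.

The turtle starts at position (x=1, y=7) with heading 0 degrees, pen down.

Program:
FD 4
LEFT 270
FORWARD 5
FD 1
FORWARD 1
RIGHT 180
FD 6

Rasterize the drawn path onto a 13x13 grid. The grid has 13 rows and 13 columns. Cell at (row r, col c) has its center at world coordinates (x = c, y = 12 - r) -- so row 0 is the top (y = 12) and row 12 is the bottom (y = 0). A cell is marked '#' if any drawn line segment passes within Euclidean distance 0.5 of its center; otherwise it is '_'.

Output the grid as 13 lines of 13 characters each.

Segment 0: (1,7) -> (5,7)
Segment 1: (5,7) -> (5,2)
Segment 2: (5,2) -> (5,1)
Segment 3: (5,1) -> (5,0)
Segment 4: (5,0) -> (5,6)

Answer: _____________
_____________
_____________
_____________
_____________
_#####_______
_____#_______
_____#_______
_____#_______
_____#_______
_____#_______
_____#_______
_____#_______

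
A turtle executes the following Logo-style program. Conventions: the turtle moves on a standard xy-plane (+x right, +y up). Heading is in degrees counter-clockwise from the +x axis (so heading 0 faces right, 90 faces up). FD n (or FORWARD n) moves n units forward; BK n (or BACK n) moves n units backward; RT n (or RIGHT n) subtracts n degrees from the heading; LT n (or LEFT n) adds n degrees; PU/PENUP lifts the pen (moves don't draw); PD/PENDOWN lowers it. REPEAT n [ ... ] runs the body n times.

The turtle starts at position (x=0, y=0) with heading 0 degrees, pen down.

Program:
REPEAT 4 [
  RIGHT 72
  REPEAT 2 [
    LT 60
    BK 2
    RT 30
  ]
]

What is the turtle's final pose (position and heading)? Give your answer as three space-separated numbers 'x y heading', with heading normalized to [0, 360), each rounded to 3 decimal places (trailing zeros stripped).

Executing turtle program step by step:
Start: pos=(0,0), heading=0, pen down
REPEAT 4 [
  -- iteration 1/4 --
  RT 72: heading 0 -> 288
  REPEAT 2 [
    -- iteration 1/2 --
    LT 60: heading 288 -> 348
    BK 2: (0,0) -> (-1.956,0.416) [heading=348, draw]
    RT 30: heading 348 -> 318
    -- iteration 2/2 --
    LT 60: heading 318 -> 18
    BK 2: (-1.956,0.416) -> (-3.858,-0.202) [heading=18, draw]
    RT 30: heading 18 -> 348
  ]
  -- iteration 2/4 --
  RT 72: heading 348 -> 276
  REPEAT 2 [
    -- iteration 1/2 --
    LT 60: heading 276 -> 336
    BK 2: (-3.858,-0.202) -> (-5.685,0.611) [heading=336, draw]
    RT 30: heading 336 -> 306
    -- iteration 2/2 --
    LT 60: heading 306 -> 6
    BK 2: (-5.685,0.611) -> (-7.675,0.402) [heading=6, draw]
    RT 30: heading 6 -> 336
  ]
  -- iteration 3/4 --
  RT 72: heading 336 -> 264
  REPEAT 2 [
    -- iteration 1/2 --
    LT 60: heading 264 -> 324
    BK 2: (-7.675,0.402) -> (-9.293,1.578) [heading=324, draw]
    RT 30: heading 324 -> 294
    -- iteration 2/2 --
    LT 60: heading 294 -> 354
    BK 2: (-9.293,1.578) -> (-11.282,1.787) [heading=354, draw]
    RT 30: heading 354 -> 324
  ]
  -- iteration 4/4 --
  RT 72: heading 324 -> 252
  REPEAT 2 [
    -- iteration 1/2 --
    LT 60: heading 252 -> 312
    BK 2: (-11.282,1.787) -> (-12.62,3.273) [heading=312, draw]
    RT 30: heading 312 -> 282
    -- iteration 2/2 --
    LT 60: heading 282 -> 342
    BK 2: (-12.62,3.273) -> (-14.522,3.891) [heading=342, draw]
    RT 30: heading 342 -> 312
  ]
]
Final: pos=(-14.522,3.891), heading=312, 8 segment(s) drawn

Answer: -14.522 3.891 312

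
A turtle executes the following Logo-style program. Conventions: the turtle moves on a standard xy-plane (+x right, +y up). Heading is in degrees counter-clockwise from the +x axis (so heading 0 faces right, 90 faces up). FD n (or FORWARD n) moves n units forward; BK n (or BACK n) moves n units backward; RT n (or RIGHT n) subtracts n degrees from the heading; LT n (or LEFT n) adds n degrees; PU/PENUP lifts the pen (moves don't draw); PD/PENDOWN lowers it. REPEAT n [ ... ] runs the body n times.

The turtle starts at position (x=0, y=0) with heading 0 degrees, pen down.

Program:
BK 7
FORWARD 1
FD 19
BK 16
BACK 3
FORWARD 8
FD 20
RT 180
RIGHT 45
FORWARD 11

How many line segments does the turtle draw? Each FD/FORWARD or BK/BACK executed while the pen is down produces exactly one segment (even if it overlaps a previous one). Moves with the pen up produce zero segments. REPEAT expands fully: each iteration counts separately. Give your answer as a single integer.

Executing turtle program step by step:
Start: pos=(0,0), heading=0, pen down
BK 7: (0,0) -> (-7,0) [heading=0, draw]
FD 1: (-7,0) -> (-6,0) [heading=0, draw]
FD 19: (-6,0) -> (13,0) [heading=0, draw]
BK 16: (13,0) -> (-3,0) [heading=0, draw]
BK 3: (-3,0) -> (-6,0) [heading=0, draw]
FD 8: (-6,0) -> (2,0) [heading=0, draw]
FD 20: (2,0) -> (22,0) [heading=0, draw]
RT 180: heading 0 -> 180
RT 45: heading 180 -> 135
FD 11: (22,0) -> (14.222,7.778) [heading=135, draw]
Final: pos=(14.222,7.778), heading=135, 8 segment(s) drawn
Segments drawn: 8

Answer: 8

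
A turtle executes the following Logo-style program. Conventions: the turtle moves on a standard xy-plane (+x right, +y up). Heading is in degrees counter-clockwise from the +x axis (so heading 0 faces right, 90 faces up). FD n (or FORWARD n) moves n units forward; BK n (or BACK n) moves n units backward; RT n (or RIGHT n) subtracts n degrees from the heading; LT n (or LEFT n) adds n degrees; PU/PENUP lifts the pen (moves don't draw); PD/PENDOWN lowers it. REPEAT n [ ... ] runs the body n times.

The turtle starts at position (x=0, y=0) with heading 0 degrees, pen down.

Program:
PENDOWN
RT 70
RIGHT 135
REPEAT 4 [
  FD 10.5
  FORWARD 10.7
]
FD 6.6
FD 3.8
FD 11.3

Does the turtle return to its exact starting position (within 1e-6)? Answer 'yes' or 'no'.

Answer: no

Derivation:
Executing turtle program step by step:
Start: pos=(0,0), heading=0, pen down
PD: pen down
RT 70: heading 0 -> 290
RT 135: heading 290 -> 155
REPEAT 4 [
  -- iteration 1/4 --
  FD 10.5: (0,0) -> (-9.516,4.437) [heading=155, draw]
  FD 10.7: (-9.516,4.437) -> (-19.214,8.96) [heading=155, draw]
  -- iteration 2/4 --
  FD 10.5: (-19.214,8.96) -> (-28.73,13.397) [heading=155, draw]
  FD 10.7: (-28.73,13.397) -> (-38.427,17.919) [heading=155, draw]
  -- iteration 3/4 --
  FD 10.5: (-38.427,17.919) -> (-47.944,22.357) [heading=155, draw]
  FD 10.7: (-47.944,22.357) -> (-57.641,26.879) [heading=155, draw]
  -- iteration 4/4 --
  FD 10.5: (-57.641,26.879) -> (-67.157,31.316) [heading=155, draw]
  FD 10.7: (-67.157,31.316) -> (-76.855,35.838) [heading=155, draw]
]
FD 6.6: (-76.855,35.838) -> (-82.837,38.627) [heading=155, draw]
FD 3.8: (-82.837,38.627) -> (-86.281,40.233) [heading=155, draw]
FD 11.3: (-86.281,40.233) -> (-96.522,45.009) [heading=155, draw]
Final: pos=(-96.522,45.009), heading=155, 11 segment(s) drawn

Start position: (0, 0)
Final position: (-96.522, 45.009)
Distance = 106.5; >= 1e-6 -> NOT closed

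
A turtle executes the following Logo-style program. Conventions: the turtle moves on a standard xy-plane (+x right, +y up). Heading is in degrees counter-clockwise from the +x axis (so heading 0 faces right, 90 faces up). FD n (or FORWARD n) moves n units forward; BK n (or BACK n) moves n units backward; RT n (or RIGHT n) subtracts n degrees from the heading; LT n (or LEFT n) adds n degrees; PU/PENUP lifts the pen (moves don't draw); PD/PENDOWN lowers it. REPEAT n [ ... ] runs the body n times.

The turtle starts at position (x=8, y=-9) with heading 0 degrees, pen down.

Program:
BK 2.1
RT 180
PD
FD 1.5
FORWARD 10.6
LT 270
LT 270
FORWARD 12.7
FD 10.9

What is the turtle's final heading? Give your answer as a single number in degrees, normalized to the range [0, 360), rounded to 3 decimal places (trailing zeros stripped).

Answer: 0

Derivation:
Executing turtle program step by step:
Start: pos=(8,-9), heading=0, pen down
BK 2.1: (8,-9) -> (5.9,-9) [heading=0, draw]
RT 180: heading 0 -> 180
PD: pen down
FD 1.5: (5.9,-9) -> (4.4,-9) [heading=180, draw]
FD 10.6: (4.4,-9) -> (-6.2,-9) [heading=180, draw]
LT 270: heading 180 -> 90
LT 270: heading 90 -> 0
FD 12.7: (-6.2,-9) -> (6.5,-9) [heading=0, draw]
FD 10.9: (6.5,-9) -> (17.4,-9) [heading=0, draw]
Final: pos=(17.4,-9), heading=0, 5 segment(s) drawn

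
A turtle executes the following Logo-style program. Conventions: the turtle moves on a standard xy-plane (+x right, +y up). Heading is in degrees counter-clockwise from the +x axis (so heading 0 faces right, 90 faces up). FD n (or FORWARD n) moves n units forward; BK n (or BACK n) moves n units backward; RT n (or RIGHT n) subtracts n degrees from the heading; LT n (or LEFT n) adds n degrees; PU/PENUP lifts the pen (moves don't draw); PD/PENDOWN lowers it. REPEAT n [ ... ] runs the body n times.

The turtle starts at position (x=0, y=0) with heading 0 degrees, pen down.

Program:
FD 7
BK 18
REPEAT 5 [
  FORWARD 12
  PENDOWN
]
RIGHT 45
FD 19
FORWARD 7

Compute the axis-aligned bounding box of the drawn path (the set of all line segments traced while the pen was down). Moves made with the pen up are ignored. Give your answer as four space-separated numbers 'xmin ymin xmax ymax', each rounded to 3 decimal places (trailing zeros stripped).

Answer: -11 -18.385 67.385 0

Derivation:
Executing turtle program step by step:
Start: pos=(0,0), heading=0, pen down
FD 7: (0,0) -> (7,0) [heading=0, draw]
BK 18: (7,0) -> (-11,0) [heading=0, draw]
REPEAT 5 [
  -- iteration 1/5 --
  FD 12: (-11,0) -> (1,0) [heading=0, draw]
  PD: pen down
  -- iteration 2/5 --
  FD 12: (1,0) -> (13,0) [heading=0, draw]
  PD: pen down
  -- iteration 3/5 --
  FD 12: (13,0) -> (25,0) [heading=0, draw]
  PD: pen down
  -- iteration 4/5 --
  FD 12: (25,0) -> (37,0) [heading=0, draw]
  PD: pen down
  -- iteration 5/5 --
  FD 12: (37,0) -> (49,0) [heading=0, draw]
  PD: pen down
]
RT 45: heading 0 -> 315
FD 19: (49,0) -> (62.435,-13.435) [heading=315, draw]
FD 7: (62.435,-13.435) -> (67.385,-18.385) [heading=315, draw]
Final: pos=(67.385,-18.385), heading=315, 9 segment(s) drawn

Segment endpoints: x in {-11, 0, 1, 7, 13, 25, 37, 49, 62.435, 67.385}, y in {-18.385, -13.435, 0}
xmin=-11, ymin=-18.385, xmax=67.385, ymax=0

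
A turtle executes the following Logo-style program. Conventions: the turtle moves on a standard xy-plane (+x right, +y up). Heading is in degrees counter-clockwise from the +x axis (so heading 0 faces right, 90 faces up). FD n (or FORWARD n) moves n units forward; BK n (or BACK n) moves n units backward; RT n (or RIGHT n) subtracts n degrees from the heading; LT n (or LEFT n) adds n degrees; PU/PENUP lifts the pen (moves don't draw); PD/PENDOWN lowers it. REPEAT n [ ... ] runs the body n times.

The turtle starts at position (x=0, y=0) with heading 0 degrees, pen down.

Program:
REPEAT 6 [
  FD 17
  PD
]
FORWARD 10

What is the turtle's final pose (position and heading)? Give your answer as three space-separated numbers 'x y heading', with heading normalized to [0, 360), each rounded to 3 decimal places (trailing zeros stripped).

Executing turtle program step by step:
Start: pos=(0,0), heading=0, pen down
REPEAT 6 [
  -- iteration 1/6 --
  FD 17: (0,0) -> (17,0) [heading=0, draw]
  PD: pen down
  -- iteration 2/6 --
  FD 17: (17,0) -> (34,0) [heading=0, draw]
  PD: pen down
  -- iteration 3/6 --
  FD 17: (34,0) -> (51,0) [heading=0, draw]
  PD: pen down
  -- iteration 4/6 --
  FD 17: (51,0) -> (68,0) [heading=0, draw]
  PD: pen down
  -- iteration 5/6 --
  FD 17: (68,0) -> (85,0) [heading=0, draw]
  PD: pen down
  -- iteration 6/6 --
  FD 17: (85,0) -> (102,0) [heading=0, draw]
  PD: pen down
]
FD 10: (102,0) -> (112,0) [heading=0, draw]
Final: pos=(112,0), heading=0, 7 segment(s) drawn

Answer: 112 0 0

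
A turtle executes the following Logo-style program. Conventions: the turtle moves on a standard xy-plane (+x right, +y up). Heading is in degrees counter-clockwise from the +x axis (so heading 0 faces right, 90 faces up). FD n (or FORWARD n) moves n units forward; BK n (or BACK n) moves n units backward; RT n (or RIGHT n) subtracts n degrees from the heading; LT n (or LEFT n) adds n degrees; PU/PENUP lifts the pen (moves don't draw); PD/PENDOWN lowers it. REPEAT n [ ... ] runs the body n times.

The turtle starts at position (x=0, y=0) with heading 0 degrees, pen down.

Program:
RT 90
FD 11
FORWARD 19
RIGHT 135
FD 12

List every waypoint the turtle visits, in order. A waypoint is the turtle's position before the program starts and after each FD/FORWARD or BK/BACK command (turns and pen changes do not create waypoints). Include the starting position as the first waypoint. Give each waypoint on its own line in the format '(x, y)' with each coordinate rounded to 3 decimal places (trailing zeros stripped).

Answer: (0, 0)
(0, -11)
(0, -30)
(-8.485, -21.515)

Derivation:
Executing turtle program step by step:
Start: pos=(0,0), heading=0, pen down
RT 90: heading 0 -> 270
FD 11: (0,0) -> (0,-11) [heading=270, draw]
FD 19: (0,-11) -> (0,-30) [heading=270, draw]
RT 135: heading 270 -> 135
FD 12: (0,-30) -> (-8.485,-21.515) [heading=135, draw]
Final: pos=(-8.485,-21.515), heading=135, 3 segment(s) drawn
Waypoints (4 total):
(0, 0)
(0, -11)
(0, -30)
(-8.485, -21.515)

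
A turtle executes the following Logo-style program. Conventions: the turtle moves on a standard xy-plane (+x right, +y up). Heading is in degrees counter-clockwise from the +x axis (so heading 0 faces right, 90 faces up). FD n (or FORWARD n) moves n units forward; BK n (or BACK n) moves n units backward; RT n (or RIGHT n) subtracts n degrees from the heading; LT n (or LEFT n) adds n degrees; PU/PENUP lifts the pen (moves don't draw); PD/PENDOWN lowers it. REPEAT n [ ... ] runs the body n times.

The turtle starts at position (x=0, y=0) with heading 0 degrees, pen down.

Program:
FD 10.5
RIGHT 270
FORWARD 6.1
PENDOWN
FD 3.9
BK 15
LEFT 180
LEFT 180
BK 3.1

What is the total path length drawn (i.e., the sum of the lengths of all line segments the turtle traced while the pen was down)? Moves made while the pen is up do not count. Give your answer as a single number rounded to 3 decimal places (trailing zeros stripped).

Answer: 38.6

Derivation:
Executing turtle program step by step:
Start: pos=(0,0), heading=0, pen down
FD 10.5: (0,0) -> (10.5,0) [heading=0, draw]
RT 270: heading 0 -> 90
FD 6.1: (10.5,0) -> (10.5,6.1) [heading=90, draw]
PD: pen down
FD 3.9: (10.5,6.1) -> (10.5,10) [heading=90, draw]
BK 15: (10.5,10) -> (10.5,-5) [heading=90, draw]
LT 180: heading 90 -> 270
LT 180: heading 270 -> 90
BK 3.1: (10.5,-5) -> (10.5,-8.1) [heading=90, draw]
Final: pos=(10.5,-8.1), heading=90, 5 segment(s) drawn

Segment lengths:
  seg 1: (0,0) -> (10.5,0), length = 10.5
  seg 2: (10.5,0) -> (10.5,6.1), length = 6.1
  seg 3: (10.5,6.1) -> (10.5,10), length = 3.9
  seg 4: (10.5,10) -> (10.5,-5), length = 15
  seg 5: (10.5,-5) -> (10.5,-8.1), length = 3.1
Total = 38.6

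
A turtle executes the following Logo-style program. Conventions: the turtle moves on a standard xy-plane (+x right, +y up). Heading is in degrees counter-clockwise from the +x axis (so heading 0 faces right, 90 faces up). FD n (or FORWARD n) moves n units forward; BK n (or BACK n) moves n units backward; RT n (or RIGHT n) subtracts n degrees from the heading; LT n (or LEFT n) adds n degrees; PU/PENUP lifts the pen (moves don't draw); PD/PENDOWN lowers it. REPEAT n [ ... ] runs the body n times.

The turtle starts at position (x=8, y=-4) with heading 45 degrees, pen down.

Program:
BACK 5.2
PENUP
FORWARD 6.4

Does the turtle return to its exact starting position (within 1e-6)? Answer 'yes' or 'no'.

Executing turtle program step by step:
Start: pos=(8,-4), heading=45, pen down
BK 5.2: (8,-4) -> (4.323,-7.677) [heading=45, draw]
PU: pen up
FD 6.4: (4.323,-7.677) -> (8.849,-3.151) [heading=45, move]
Final: pos=(8.849,-3.151), heading=45, 1 segment(s) drawn

Start position: (8, -4)
Final position: (8.849, -3.151)
Distance = 1.2; >= 1e-6 -> NOT closed

Answer: no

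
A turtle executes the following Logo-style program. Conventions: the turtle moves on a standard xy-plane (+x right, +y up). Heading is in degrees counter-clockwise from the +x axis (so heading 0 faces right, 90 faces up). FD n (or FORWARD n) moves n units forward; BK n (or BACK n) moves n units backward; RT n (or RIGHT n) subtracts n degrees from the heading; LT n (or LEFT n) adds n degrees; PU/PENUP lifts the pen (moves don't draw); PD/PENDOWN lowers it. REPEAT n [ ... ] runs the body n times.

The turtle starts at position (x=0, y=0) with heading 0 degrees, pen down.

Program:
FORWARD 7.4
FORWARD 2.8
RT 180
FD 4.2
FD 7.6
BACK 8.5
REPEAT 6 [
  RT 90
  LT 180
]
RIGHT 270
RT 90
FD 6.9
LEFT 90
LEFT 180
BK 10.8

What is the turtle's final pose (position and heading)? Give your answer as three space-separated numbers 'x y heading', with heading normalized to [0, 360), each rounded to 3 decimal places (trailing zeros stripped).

Executing turtle program step by step:
Start: pos=(0,0), heading=0, pen down
FD 7.4: (0,0) -> (7.4,0) [heading=0, draw]
FD 2.8: (7.4,0) -> (10.2,0) [heading=0, draw]
RT 180: heading 0 -> 180
FD 4.2: (10.2,0) -> (6,0) [heading=180, draw]
FD 7.6: (6,0) -> (-1.6,0) [heading=180, draw]
BK 8.5: (-1.6,0) -> (6.9,0) [heading=180, draw]
REPEAT 6 [
  -- iteration 1/6 --
  RT 90: heading 180 -> 90
  LT 180: heading 90 -> 270
  -- iteration 2/6 --
  RT 90: heading 270 -> 180
  LT 180: heading 180 -> 0
  -- iteration 3/6 --
  RT 90: heading 0 -> 270
  LT 180: heading 270 -> 90
  -- iteration 4/6 --
  RT 90: heading 90 -> 0
  LT 180: heading 0 -> 180
  -- iteration 5/6 --
  RT 90: heading 180 -> 90
  LT 180: heading 90 -> 270
  -- iteration 6/6 --
  RT 90: heading 270 -> 180
  LT 180: heading 180 -> 0
]
RT 270: heading 0 -> 90
RT 90: heading 90 -> 0
FD 6.9: (6.9,0) -> (13.8,0) [heading=0, draw]
LT 90: heading 0 -> 90
LT 180: heading 90 -> 270
BK 10.8: (13.8,0) -> (13.8,10.8) [heading=270, draw]
Final: pos=(13.8,10.8), heading=270, 7 segment(s) drawn

Answer: 13.8 10.8 270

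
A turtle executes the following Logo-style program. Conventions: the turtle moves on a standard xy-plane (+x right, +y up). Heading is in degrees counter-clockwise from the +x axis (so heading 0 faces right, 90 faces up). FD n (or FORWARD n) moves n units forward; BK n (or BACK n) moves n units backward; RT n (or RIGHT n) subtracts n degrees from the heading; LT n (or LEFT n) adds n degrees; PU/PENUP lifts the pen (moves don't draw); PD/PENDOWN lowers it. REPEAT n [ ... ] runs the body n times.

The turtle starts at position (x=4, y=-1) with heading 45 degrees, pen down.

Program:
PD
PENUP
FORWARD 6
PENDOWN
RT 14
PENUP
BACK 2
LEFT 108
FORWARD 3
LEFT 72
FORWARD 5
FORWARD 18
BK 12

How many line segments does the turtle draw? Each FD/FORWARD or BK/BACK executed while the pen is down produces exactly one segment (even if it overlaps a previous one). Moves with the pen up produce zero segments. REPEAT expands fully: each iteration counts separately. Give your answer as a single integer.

Answer: 0

Derivation:
Executing turtle program step by step:
Start: pos=(4,-1), heading=45, pen down
PD: pen down
PU: pen up
FD 6: (4,-1) -> (8.243,3.243) [heading=45, move]
PD: pen down
RT 14: heading 45 -> 31
PU: pen up
BK 2: (8.243,3.243) -> (6.528,2.213) [heading=31, move]
LT 108: heading 31 -> 139
FD 3: (6.528,2.213) -> (4.264,4.181) [heading=139, move]
LT 72: heading 139 -> 211
FD 5: (4.264,4.181) -> (-0.022,1.606) [heading=211, move]
FD 18: (-0.022,1.606) -> (-15.451,-7.665) [heading=211, move]
BK 12: (-15.451,-7.665) -> (-5.165,-1.485) [heading=211, move]
Final: pos=(-5.165,-1.485), heading=211, 0 segment(s) drawn
Segments drawn: 0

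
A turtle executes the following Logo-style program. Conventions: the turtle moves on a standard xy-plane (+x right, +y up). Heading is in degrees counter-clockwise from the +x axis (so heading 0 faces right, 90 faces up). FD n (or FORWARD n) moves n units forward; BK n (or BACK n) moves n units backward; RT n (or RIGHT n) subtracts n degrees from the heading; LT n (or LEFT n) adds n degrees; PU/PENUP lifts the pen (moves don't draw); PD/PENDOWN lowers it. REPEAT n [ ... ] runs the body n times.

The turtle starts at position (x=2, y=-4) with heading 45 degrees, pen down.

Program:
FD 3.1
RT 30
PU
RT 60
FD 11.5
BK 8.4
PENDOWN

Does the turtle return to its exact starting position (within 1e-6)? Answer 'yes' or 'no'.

Executing turtle program step by step:
Start: pos=(2,-4), heading=45, pen down
FD 3.1: (2,-4) -> (4.192,-1.808) [heading=45, draw]
RT 30: heading 45 -> 15
PU: pen up
RT 60: heading 15 -> 315
FD 11.5: (4.192,-1.808) -> (12.324,-9.94) [heading=315, move]
BK 8.4: (12.324,-9.94) -> (6.384,-4) [heading=315, move]
PD: pen down
Final: pos=(6.384,-4), heading=315, 1 segment(s) drawn

Start position: (2, -4)
Final position: (6.384, -4)
Distance = 4.384; >= 1e-6 -> NOT closed

Answer: no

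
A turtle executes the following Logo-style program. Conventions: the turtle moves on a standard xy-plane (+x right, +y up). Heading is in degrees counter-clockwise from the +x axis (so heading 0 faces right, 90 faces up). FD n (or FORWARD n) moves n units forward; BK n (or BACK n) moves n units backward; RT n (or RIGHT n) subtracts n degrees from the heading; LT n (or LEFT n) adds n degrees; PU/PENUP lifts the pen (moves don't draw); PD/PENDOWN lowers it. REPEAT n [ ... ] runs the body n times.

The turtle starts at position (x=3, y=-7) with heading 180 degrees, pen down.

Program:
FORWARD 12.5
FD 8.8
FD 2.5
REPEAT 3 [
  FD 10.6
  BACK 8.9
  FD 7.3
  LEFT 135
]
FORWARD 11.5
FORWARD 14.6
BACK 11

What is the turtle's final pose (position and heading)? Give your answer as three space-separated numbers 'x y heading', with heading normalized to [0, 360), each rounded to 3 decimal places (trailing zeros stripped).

Executing turtle program step by step:
Start: pos=(3,-7), heading=180, pen down
FD 12.5: (3,-7) -> (-9.5,-7) [heading=180, draw]
FD 8.8: (-9.5,-7) -> (-18.3,-7) [heading=180, draw]
FD 2.5: (-18.3,-7) -> (-20.8,-7) [heading=180, draw]
REPEAT 3 [
  -- iteration 1/3 --
  FD 10.6: (-20.8,-7) -> (-31.4,-7) [heading=180, draw]
  BK 8.9: (-31.4,-7) -> (-22.5,-7) [heading=180, draw]
  FD 7.3: (-22.5,-7) -> (-29.8,-7) [heading=180, draw]
  LT 135: heading 180 -> 315
  -- iteration 2/3 --
  FD 10.6: (-29.8,-7) -> (-22.305,-14.495) [heading=315, draw]
  BK 8.9: (-22.305,-14.495) -> (-28.598,-8.202) [heading=315, draw]
  FD 7.3: (-28.598,-8.202) -> (-23.436,-13.364) [heading=315, draw]
  LT 135: heading 315 -> 90
  -- iteration 3/3 --
  FD 10.6: (-23.436,-13.364) -> (-23.436,-2.764) [heading=90, draw]
  BK 8.9: (-23.436,-2.764) -> (-23.436,-11.664) [heading=90, draw]
  FD 7.3: (-23.436,-11.664) -> (-23.436,-4.364) [heading=90, draw]
  LT 135: heading 90 -> 225
]
FD 11.5: (-23.436,-4.364) -> (-31.568,-12.496) [heading=225, draw]
FD 14.6: (-31.568,-12.496) -> (-41.892,-22.819) [heading=225, draw]
BK 11: (-41.892,-22.819) -> (-34.113,-15.041) [heading=225, draw]
Final: pos=(-34.113,-15.041), heading=225, 15 segment(s) drawn

Answer: -34.113 -15.041 225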